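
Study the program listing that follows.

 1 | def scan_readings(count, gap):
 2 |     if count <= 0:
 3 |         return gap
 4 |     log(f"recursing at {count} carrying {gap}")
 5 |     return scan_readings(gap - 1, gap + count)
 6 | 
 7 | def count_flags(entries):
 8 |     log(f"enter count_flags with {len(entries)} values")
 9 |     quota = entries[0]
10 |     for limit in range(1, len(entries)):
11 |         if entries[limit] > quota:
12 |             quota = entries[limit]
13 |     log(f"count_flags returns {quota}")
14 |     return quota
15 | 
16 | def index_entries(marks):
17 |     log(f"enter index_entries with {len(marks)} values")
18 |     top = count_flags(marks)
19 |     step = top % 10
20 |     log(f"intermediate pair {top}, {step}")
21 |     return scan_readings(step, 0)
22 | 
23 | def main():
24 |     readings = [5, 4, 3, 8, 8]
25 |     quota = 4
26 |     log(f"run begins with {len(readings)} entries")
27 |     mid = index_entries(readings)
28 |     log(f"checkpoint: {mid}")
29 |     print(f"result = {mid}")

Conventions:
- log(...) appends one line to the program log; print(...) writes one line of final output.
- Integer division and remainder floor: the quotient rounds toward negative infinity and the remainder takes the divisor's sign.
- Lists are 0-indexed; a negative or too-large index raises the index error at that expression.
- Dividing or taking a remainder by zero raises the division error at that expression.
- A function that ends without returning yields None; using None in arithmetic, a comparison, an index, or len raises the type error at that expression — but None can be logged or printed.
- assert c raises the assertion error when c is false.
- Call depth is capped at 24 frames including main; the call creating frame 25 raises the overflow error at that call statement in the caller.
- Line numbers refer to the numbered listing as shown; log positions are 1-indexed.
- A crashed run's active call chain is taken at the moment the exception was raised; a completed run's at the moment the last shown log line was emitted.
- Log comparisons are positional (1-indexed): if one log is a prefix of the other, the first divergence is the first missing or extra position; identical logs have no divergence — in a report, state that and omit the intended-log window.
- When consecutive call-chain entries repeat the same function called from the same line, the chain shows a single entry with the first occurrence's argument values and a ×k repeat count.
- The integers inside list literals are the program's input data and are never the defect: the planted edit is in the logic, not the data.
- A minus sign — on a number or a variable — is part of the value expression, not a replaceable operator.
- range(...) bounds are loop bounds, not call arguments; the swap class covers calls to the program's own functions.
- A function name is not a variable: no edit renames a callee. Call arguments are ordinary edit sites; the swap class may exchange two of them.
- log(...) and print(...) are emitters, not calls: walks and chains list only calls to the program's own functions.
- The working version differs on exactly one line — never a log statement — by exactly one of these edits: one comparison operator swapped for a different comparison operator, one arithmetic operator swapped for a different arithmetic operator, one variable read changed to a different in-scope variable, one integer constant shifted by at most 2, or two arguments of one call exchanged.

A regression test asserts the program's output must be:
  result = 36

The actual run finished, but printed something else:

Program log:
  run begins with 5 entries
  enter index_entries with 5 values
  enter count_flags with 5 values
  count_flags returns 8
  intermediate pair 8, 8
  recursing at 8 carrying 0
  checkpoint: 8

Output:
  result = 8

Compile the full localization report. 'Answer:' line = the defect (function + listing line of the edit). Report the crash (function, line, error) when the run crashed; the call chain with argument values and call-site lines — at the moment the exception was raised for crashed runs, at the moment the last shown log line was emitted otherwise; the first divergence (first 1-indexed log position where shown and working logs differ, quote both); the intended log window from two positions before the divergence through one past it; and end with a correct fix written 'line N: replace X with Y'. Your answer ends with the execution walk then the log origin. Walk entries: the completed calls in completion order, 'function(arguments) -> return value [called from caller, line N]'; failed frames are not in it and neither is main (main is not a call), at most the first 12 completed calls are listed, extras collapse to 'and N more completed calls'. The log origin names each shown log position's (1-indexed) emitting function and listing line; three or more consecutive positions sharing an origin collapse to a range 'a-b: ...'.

Answer: the defect is in scan_readings at line 5.
Key fact: The earliest visible damage is log position 7 — 'checkpoint: 8' rather than the intended 'recursing at 7 carrying 8'.
Call chain: main.
First divergence: at position 7 the run shows 'checkpoint: 8' where the working version logs 'recursing at 7 carrying 8'.
Intended log window:
  5: intermediate pair 8, 8
  6: recursing at 8 carrying 0
  7: recursing at 7 carrying 8
  8: recursing at 6 carrying 15
Execution walk:
  count_flags([5, 4, 3, 8, 8]) -> 8  [called from index_entries, line 18]
  scan_readings(-1, 8) -> 8  [called from scan_readings, line 5]
  scan_readings(8, 0) -> 8  [called from index_entries, line 21]
  index_entries([5, 4, 3, 8, 8]) -> 8  [called from main, line 27]
Log origin:
  1: emitted by main (line 26)
  2: emitted by index_entries (line 17)
  3: emitted by count_flags (line 8)
  4: emitted by count_flags (line 13)
  5: emitted by index_entries (line 20)
  6: emitted by scan_readings (line 4)
  7: emitted by main (line 28)
A correct fix: line 5: replace `gap - 1` with `count - 1`.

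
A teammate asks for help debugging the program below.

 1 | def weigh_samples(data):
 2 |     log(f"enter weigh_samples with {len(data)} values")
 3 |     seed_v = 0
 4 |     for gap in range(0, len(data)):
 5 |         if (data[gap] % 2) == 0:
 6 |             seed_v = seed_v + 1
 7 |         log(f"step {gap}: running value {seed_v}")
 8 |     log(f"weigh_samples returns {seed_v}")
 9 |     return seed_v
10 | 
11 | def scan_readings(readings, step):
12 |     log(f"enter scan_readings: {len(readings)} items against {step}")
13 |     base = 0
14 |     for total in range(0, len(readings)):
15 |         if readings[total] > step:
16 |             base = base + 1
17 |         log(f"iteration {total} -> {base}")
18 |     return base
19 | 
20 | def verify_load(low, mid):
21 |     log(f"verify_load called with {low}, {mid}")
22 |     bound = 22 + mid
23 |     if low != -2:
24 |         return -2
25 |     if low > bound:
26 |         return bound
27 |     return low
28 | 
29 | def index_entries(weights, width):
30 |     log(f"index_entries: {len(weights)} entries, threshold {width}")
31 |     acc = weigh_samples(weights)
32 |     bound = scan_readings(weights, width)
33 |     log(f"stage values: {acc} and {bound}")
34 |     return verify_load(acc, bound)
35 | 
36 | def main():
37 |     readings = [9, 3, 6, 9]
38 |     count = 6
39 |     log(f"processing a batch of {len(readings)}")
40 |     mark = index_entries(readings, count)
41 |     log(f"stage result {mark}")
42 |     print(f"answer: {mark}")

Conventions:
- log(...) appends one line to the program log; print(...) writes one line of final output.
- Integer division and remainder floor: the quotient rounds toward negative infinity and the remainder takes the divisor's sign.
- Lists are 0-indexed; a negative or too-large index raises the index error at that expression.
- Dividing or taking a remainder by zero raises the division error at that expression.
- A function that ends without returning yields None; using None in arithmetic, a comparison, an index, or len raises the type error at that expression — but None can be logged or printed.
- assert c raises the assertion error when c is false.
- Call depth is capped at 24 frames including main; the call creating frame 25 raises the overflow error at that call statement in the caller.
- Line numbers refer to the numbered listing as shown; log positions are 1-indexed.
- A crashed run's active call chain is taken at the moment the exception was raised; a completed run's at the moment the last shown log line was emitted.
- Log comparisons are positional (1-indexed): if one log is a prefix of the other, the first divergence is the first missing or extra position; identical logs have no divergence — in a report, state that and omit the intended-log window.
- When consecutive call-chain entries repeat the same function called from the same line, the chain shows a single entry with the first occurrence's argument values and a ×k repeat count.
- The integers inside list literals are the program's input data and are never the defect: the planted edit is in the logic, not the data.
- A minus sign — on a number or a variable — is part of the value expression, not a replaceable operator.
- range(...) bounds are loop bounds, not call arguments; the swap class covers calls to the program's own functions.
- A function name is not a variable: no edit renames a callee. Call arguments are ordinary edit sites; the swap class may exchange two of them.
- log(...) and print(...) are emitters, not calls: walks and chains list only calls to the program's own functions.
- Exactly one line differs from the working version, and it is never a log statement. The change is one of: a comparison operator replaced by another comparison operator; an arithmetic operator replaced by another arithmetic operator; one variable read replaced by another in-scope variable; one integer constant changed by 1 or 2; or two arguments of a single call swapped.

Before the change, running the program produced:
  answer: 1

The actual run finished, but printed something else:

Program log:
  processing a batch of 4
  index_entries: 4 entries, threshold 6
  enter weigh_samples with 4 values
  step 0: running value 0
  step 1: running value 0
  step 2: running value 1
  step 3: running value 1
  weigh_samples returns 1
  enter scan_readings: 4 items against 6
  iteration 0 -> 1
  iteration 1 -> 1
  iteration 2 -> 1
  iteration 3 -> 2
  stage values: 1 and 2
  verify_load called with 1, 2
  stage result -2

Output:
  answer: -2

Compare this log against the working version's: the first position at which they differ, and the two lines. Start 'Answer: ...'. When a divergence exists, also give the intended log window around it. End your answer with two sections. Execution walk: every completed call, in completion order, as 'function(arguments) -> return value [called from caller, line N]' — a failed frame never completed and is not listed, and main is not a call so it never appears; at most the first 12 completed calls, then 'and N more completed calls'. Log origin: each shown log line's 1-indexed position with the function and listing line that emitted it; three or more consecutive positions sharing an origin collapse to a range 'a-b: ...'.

Answer: position 16 — the shown line 'stage result -2' should read 'stage result 1'.
Intended log window:
  14: stage values: 1 and 2
  15: verify_load called with 1, 2
  16: stage result 1
Execution walk:
  weigh_samples([9, 3, 6, 9]) -> 1  [called from index_entries, line 31]
  scan_readings([9, 3, 6, 9], 6) -> 2  [called from index_entries, line 32]
  verify_load(1, 2) -> -2  [called from index_entries, line 34]
  index_entries([9, 3, 6, 9], 6) -> -2  [called from main, line 40]
Origin of each log line:
  1: emitted by main (line 39)
  2: emitted by index_entries (line 30)
  3: emitted by weigh_samples (line 2)
  4-7: emitted by weigh_samples (line 7)
  8: emitted by weigh_samples (line 8)
  9: emitted by scan_readings (line 12)
  10-13: emitted by scan_readings (line 17)
  14: emitted by index_entries (line 33)
  15: emitted by verify_load (line 21)
  16: emitted by main (line 41)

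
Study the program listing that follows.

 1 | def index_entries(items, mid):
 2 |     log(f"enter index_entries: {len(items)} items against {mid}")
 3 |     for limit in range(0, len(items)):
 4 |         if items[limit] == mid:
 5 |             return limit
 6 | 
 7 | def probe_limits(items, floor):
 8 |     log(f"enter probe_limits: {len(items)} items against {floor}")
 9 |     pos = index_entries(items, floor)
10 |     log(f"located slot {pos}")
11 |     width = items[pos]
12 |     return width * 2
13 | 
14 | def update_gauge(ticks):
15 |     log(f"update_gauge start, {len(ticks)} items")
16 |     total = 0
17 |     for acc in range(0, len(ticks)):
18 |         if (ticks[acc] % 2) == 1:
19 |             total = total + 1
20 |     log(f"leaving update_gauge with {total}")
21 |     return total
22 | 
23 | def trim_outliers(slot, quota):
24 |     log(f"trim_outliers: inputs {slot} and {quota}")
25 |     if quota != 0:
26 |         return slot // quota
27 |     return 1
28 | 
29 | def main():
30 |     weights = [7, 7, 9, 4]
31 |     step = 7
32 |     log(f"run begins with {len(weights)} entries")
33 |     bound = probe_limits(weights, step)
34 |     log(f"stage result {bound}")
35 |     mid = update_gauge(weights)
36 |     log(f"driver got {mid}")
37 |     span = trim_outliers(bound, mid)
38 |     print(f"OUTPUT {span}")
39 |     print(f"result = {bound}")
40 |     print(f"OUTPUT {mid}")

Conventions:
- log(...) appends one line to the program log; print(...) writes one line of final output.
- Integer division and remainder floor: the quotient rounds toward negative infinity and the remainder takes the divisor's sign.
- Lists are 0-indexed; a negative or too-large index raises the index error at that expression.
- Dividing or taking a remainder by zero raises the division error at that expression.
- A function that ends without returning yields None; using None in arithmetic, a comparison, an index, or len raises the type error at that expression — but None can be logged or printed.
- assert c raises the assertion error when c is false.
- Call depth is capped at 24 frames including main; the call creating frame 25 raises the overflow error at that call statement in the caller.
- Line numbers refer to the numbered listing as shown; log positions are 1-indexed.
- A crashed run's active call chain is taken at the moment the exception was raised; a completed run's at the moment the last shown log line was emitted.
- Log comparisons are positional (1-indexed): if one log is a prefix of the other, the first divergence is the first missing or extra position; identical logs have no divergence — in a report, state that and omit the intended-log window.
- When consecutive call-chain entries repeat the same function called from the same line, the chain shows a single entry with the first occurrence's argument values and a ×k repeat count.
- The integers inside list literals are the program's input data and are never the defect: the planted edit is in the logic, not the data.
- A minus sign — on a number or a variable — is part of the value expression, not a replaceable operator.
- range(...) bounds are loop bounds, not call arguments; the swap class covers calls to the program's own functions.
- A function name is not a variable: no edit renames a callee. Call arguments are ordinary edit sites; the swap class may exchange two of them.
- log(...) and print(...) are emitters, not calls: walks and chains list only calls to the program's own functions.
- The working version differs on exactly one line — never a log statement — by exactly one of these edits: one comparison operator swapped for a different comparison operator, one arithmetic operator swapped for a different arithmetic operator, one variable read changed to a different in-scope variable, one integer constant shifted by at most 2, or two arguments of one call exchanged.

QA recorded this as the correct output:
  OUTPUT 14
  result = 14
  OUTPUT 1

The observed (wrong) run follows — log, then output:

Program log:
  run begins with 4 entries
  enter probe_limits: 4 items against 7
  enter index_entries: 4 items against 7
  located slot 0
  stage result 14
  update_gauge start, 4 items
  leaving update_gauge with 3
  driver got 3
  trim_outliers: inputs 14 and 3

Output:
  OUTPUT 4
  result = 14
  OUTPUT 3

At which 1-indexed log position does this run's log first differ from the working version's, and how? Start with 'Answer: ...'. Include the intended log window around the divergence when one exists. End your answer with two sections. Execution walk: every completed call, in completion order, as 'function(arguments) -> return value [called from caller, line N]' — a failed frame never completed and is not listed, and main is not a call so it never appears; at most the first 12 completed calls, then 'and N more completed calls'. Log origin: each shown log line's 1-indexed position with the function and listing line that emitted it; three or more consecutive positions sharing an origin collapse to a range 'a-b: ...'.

Answer: position 7; shown 'leaving update_gauge with 3' vs intended 'leaving update_gauge with 1'.
Intended log window:
  5: stage result 14
  6: update_gauge start, 4 items
  7: leaving update_gauge with 1
  8: driver got 1
Execution walk:
  index_entries([7, 7, 9, 4], 7) -> 0  [called from probe_limits, line 9]
  probe_limits([7, 7, 9, 4], 7) -> 14  [called from main, line 33]
  update_gauge([7, 7, 9, 4]) -> 3  [called from main, line 35]
  trim_outliers(14, 3) -> 4  [called from main, line 37]
Origin of each log line:
  1: from main, line 32
  2: from probe_limits, line 8
  3: from index_entries, line 2
  4: from probe_limits, line 10
  5: from main, line 34
  6: from update_gauge, line 15
  7: from update_gauge, line 20
  8: from main, line 36
  9: from trim_outliers, line 24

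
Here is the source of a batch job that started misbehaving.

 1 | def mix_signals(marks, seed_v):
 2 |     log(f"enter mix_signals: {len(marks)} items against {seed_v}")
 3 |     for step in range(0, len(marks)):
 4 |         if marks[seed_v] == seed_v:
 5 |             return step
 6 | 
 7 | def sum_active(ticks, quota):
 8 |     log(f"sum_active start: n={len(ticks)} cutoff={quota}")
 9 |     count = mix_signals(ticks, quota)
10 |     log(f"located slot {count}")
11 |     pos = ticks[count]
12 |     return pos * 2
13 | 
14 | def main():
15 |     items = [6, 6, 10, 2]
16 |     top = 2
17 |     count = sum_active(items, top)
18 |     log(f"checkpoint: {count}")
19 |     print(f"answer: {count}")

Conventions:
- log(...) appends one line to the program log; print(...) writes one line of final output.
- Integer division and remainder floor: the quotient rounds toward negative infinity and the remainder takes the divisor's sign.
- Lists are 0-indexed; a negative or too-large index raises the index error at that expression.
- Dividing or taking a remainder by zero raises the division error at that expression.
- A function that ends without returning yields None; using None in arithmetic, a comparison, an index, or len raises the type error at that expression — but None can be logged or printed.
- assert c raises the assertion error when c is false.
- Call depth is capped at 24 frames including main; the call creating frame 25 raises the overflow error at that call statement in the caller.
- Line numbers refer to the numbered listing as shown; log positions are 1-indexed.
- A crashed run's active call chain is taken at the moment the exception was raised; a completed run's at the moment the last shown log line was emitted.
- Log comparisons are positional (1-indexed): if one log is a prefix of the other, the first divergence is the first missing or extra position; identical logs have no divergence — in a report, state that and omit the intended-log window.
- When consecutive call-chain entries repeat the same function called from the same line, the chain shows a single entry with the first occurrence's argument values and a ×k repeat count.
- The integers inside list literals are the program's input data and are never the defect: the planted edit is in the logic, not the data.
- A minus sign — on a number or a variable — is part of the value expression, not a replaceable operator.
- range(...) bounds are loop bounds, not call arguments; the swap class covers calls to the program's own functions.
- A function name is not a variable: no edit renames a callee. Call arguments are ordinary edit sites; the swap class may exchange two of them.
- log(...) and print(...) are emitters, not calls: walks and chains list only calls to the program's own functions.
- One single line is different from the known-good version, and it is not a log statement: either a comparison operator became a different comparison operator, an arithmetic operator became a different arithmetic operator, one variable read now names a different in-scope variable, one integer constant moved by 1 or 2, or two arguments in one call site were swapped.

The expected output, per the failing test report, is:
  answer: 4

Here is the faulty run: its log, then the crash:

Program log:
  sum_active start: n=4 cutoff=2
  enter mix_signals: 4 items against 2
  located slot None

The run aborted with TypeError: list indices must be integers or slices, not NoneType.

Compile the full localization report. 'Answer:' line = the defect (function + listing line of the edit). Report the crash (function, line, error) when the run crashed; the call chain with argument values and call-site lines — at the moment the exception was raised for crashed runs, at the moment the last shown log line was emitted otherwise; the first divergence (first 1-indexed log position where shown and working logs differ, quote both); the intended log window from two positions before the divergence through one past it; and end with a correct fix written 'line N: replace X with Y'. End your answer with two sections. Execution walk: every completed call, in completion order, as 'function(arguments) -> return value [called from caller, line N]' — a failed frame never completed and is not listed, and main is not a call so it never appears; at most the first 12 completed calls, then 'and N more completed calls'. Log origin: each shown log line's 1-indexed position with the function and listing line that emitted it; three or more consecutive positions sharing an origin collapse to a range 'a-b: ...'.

Answer: the defect is in mix_signals at line 4.
Key observation: Position 3 is the first bad log line: 'located slot None' should read 'located slot 3'.
Crash: sum_active, line 11, TypeError.
Call chain: main -> sum_active([6, 6, 10, 2], 2) (called at line 17).
First divergence: position 3 — shown 'located slot None', intended 'located slot 3'.
Intended log window:
  1: sum_active start: n=4 cutoff=2
  2: enter mix_signals: 4 items against 2
  3: located slot 3
  4: checkpoint: 4
Execution walk:
  mix_signals([6, 6, 10, 2], 2) -> None  [called from sum_active, line 9]
Log origin:
  1: logged in sum_active at line 8
  2: logged in mix_signals at line 2
  3: logged in sum_active at line 10
A correct fix: line 4: replace `marks[seed_v]` with `marks[step]`.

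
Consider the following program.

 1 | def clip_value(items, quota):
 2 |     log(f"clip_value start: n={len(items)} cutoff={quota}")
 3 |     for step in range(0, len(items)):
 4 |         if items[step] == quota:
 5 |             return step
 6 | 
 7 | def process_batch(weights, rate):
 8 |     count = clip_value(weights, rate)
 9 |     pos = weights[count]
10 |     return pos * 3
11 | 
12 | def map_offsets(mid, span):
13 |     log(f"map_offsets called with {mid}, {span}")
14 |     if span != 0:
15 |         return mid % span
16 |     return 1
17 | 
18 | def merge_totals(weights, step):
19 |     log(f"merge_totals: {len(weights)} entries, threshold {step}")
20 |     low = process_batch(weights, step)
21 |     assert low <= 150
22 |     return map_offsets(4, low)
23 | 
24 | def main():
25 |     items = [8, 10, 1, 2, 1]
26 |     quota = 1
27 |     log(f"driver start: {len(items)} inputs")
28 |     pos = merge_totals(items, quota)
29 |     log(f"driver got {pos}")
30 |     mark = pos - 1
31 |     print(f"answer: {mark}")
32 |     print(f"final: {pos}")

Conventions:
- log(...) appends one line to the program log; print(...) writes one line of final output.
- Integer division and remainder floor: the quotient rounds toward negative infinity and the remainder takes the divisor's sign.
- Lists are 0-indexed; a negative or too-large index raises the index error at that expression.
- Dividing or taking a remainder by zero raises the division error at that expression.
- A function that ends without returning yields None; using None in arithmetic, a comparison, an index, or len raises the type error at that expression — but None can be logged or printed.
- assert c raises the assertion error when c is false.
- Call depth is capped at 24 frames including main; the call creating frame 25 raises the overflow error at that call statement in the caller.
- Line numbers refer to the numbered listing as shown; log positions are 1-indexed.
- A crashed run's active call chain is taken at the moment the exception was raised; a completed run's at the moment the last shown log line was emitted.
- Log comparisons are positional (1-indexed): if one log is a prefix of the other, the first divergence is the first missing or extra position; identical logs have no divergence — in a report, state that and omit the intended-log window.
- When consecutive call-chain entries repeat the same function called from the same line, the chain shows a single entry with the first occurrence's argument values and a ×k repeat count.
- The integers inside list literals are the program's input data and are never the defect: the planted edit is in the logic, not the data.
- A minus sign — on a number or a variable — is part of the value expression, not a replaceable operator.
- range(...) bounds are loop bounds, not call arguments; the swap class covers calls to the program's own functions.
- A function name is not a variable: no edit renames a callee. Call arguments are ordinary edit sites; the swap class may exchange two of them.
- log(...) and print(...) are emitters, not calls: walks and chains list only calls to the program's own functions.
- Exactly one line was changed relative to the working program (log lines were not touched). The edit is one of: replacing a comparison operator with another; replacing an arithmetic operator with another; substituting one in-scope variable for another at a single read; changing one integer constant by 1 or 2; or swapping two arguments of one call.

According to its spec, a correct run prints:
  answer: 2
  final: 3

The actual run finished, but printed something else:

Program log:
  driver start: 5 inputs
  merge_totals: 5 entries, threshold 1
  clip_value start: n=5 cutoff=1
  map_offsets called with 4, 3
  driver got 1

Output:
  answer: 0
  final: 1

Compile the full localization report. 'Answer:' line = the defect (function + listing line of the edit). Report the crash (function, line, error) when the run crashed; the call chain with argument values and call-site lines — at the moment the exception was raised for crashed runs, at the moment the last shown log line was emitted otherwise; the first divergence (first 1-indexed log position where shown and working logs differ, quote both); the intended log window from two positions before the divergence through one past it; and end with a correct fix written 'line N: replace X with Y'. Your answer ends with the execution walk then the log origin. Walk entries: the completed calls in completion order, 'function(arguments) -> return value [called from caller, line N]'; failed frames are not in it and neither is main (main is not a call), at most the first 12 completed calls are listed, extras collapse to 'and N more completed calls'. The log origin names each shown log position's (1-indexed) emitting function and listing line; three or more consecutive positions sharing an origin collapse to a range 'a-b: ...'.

Answer: the defect is in merge_totals at line 22.
Key fact: Log line 4 is where behavior first shows: 'map_offsets called with 4, 3' appears instead of 'map_offsets called with 3, 4'.
Call chain: main.
First divergence: position 4 — shown 'map_offsets called with 4, 3', intended 'map_offsets called with 3, 4'.
Intended log window:
  2: merge_totals: 5 entries, threshold 1
  3: clip_value start: n=5 cutoff=1
  4: map_offsets called with 3, 4
  5: driver got 3
Execution walk:
  clip_value([8, 10, 1, 2, 1], 1) -> 2  [called from process_batch, line 8]
  process_batch([8, 10, 1, 2, 1], 1) -> 3  [called from merge_totals, line 20]
  map_offsets(4, 3) -> 1  [called from merge_totals, line 22]
  merge_totals([8, 10, 1, 2, 1], 1) -> 1  [called from main, line 28]
Log origins:
  1: from main, line 27
  2: from merge_totals, line 19
  3: from clip_value, line 2
  4: from map_offsets, line 13
  5: from main, line 29
A correct fix: line 22: replace `map_offsets(4, low)` with `map_offsets(low, 4)`.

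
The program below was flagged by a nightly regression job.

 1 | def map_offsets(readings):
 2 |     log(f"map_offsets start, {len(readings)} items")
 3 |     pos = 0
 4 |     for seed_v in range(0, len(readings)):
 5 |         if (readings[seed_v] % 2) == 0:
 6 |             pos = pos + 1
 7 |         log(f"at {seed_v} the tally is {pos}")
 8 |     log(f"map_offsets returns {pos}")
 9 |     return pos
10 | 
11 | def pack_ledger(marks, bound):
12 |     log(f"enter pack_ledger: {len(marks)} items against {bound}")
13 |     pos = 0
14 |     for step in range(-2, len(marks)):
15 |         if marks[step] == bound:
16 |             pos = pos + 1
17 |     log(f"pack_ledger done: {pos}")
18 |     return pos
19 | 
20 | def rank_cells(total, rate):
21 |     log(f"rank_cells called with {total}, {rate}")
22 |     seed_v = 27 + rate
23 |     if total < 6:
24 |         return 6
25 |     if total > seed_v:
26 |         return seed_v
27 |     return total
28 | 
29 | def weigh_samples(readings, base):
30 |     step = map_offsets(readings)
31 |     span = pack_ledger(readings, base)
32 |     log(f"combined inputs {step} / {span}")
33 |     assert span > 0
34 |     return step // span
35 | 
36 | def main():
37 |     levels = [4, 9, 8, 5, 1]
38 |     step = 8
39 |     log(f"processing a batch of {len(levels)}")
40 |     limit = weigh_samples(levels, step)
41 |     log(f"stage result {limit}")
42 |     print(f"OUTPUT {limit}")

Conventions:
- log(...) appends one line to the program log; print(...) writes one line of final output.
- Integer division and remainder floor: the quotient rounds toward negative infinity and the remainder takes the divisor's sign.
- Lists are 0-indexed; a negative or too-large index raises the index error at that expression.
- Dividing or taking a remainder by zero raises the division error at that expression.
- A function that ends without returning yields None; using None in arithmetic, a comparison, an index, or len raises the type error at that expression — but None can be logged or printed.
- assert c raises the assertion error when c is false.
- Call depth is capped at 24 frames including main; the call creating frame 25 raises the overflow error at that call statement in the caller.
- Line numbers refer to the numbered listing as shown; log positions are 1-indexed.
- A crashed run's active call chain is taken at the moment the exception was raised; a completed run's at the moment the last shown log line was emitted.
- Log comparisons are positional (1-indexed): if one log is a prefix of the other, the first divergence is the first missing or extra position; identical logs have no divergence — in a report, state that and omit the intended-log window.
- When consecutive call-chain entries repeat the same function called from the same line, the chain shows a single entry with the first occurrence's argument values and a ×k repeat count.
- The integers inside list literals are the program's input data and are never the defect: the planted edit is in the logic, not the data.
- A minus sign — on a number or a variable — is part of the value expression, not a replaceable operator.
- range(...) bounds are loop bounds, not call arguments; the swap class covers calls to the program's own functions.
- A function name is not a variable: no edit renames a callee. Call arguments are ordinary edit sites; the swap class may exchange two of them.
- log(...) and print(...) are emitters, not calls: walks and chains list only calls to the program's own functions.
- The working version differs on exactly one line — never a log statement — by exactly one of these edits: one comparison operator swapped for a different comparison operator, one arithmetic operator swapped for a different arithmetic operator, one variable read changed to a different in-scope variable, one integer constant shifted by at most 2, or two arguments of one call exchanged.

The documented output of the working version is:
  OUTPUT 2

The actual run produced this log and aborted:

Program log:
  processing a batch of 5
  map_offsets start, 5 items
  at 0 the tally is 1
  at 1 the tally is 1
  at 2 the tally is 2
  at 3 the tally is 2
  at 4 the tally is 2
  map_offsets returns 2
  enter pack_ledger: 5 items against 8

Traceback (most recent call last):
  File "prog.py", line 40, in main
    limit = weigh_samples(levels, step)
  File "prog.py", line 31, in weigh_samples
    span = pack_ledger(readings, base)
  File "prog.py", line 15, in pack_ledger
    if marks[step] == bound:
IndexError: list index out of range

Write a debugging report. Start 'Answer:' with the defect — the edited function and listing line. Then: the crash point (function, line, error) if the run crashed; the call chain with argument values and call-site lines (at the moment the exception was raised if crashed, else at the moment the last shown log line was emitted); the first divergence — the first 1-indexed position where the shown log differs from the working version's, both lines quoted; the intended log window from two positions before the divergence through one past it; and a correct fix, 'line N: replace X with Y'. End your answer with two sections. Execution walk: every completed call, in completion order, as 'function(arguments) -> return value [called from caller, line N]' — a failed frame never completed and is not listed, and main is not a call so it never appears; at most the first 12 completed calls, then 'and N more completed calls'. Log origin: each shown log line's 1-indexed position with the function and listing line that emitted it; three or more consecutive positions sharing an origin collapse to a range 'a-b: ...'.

Answer: the defect is in pack_ledger at line 14.
Core observation: The log ends early — 9 lines, where the working version next logs 'pack_ledger done: 1'.
Crash: pack_ledger, line 15, IndexError.
Call chain: main -> weigh_samples([4, 9, 8, 5, 1], 8) (called at line 40) -> pack_ledger([4, 9, 8, 5, 1], 8) (called at line 31).
First divergence: position 10 — after 9 matching lines the faulty run goes silent; intended next line 'pack_ledger done: 1'.
Intended log window:
  8: map_offsets returns 2
  9: enter pack_ledger: 5 items against 8
  10: pack_ledger done: 1
  11: combined inputs 2 / 1
Execution walk:
  map_offsets([4, 9, 8, 5, 1]) -> 2  [called from weigh_samples, line 30]
Log origins:
  1: logged in main at line 39
  2: logged in map_offsets at line 2
  3-7: logged in map_offsets at line 7
  8: logged in map_offsets at line 8
  9: logged in pack_ledger at line 12
A correct fix: line 14: replace `-2` with `0`.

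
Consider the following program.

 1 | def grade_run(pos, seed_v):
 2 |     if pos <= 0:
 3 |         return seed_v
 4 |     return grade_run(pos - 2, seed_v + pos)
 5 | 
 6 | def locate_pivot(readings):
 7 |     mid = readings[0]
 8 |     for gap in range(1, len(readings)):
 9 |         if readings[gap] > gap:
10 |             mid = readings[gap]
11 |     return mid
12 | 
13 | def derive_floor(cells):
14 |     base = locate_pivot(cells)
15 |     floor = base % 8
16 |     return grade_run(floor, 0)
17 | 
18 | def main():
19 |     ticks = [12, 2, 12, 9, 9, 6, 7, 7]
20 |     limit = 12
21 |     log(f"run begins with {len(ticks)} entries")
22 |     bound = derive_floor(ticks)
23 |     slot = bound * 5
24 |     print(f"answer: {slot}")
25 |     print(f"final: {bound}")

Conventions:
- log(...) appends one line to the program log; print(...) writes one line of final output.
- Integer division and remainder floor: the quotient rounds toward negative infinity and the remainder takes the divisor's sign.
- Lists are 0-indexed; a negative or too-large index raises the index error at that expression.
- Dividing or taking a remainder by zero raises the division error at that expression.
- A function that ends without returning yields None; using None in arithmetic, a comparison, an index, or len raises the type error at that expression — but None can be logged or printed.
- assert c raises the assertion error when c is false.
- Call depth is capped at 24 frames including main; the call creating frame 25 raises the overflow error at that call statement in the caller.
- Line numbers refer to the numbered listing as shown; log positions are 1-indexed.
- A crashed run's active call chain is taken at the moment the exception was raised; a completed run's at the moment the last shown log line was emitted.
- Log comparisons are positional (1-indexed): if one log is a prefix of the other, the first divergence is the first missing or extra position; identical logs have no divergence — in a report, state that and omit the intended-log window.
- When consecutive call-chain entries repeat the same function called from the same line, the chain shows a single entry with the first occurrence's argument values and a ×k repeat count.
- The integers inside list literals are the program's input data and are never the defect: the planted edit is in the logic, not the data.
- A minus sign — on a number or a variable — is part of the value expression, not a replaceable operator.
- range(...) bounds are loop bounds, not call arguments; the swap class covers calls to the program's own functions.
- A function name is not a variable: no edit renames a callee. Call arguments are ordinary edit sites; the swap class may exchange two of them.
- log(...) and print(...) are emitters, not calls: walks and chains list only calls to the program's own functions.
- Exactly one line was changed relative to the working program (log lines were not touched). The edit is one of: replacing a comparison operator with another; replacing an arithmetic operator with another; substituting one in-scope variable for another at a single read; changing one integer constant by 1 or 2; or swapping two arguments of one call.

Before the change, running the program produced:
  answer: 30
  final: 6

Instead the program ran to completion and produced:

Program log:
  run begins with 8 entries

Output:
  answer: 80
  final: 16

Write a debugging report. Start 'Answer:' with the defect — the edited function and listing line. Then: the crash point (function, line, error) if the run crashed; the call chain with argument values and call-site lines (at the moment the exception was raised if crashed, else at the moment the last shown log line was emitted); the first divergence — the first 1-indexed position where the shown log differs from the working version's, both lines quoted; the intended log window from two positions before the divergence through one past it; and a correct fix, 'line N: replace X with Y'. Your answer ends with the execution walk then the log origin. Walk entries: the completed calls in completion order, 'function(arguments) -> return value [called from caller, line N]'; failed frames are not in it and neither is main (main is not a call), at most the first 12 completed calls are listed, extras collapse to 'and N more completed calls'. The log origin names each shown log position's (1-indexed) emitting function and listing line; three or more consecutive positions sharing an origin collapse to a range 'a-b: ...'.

Answer: the defect is in locate_pivot at line 9.
Key observation: Every logged value matches the working version; the printed result is what differs.
Call chain: main.
First divergence: none — the logs agree in full.
Execution walk:
  locate_pivot([12, 2, 12, 9, 9, 6, 7, 7]) -> 7  [called from derive_floor, line 14]
  grade_run(-1, 16) -> 16  [called from grade_run, line 4]
  grade_run(1, 15) -> 16  [called from grade_run, line 4]
  grade_run(3, 12) -> 16  [called from grade_run, line 4]
  grade_run(5, 7) -> 16  [called from grade_run, line 4]
  grade_run(7, 0) -> 16  [called from derive_floor, line 16]
  derive_floor([12, 2, 12, 9, 9, 6, 7, 7]) -> 16  [called from main, line 22]
Log line origins:
  1: from main, line 21
A correct fix: line 9: replace `readings[gap] > gap` with `readings[gap] > mid`.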